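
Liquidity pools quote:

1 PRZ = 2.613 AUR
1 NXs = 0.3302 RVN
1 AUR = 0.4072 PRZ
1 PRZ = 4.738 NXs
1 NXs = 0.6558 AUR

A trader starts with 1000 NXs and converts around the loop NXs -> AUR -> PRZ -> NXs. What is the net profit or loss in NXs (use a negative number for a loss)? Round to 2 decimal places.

265.24

1000 NXs × 0.6558 = 655.8 AUR
655.8 AUR × 0.4072 = 267.04176 PRZ
267.04176 PRZ × 4.738 = 1265.24385888 NXs
Net change: 1265.24385888 − 1000 = 265.24385888 NXs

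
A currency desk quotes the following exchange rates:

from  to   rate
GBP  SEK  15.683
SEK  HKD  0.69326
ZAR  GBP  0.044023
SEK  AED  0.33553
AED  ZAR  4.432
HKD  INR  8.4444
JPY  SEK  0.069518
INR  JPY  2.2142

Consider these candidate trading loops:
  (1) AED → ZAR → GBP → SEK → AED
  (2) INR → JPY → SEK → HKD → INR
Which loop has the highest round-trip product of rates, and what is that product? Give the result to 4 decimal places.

(1) 4.432 × 0.044023 × 15.683 × 0.33553 = 1.02669
(2) 2.2142 × 0.069518 × 0.69326 × 8.4444 = 0.90111
Highest is cycle (1) at 1.0267 (>1, arbitrage).

1.0267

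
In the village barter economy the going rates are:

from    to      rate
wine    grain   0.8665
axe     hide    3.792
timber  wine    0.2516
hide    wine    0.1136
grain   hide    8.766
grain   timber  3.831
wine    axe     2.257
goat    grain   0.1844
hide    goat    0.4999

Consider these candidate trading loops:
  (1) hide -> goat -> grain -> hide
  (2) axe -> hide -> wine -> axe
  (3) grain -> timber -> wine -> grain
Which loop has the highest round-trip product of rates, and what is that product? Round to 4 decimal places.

0.9723

(1) 0.4999 × 0.1844 × 8.766 = 0.80806
(2) 3.792 × 0.1136 × 2.257 = 0.97225
(3) 3.831 × 0.2516 × 0.8665 = 0.83520
Highest is cycle (2) at 0.9723 (≤1, no arbitrage).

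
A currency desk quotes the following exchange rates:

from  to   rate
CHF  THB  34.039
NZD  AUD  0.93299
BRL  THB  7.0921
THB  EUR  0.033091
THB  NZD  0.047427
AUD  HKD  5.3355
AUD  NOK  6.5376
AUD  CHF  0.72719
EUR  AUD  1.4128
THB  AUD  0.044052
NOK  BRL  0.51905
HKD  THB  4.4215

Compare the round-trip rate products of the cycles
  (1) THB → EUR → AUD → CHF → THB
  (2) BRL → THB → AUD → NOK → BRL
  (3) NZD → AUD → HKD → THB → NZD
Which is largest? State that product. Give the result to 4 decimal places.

1.1572

(1) 0.033091 × 1.4128 × 0.72719 × 34.039 = 1.15722
(2) 7.0921 × 0.044052 × 6.5376 × 0.51905 = 1.06015
(3) 0.93299 × 5.3355 × 4.4215 × 0.047427 = 1.04387
Highest is cycle (1) at 1.1572 (>1, arbitrage).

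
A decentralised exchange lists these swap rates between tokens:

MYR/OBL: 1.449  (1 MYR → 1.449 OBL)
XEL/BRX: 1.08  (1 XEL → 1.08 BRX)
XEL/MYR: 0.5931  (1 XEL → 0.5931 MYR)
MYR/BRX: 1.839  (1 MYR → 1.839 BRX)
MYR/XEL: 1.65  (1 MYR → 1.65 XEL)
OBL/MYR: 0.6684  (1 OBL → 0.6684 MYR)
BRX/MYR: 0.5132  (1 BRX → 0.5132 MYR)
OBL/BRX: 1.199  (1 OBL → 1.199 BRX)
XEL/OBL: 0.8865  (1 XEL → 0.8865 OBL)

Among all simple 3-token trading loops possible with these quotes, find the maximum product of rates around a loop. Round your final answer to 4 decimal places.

OBL→MYR→XEL→OBL: 0.6684 × 1.65 × 0.8865 = 0.97769
MYR→XEL→BRX→MYR: 1.65 × 1.08 × 0.5132 = 0.91452
OBL→BRX→MYR→OBL: 1.199 × 0.5132 × 1.449 = 0.89161
Maximum is OBL→MYR→XEL→OBL at 0.9777; no arbitrage — every cycle loses value.

0.9777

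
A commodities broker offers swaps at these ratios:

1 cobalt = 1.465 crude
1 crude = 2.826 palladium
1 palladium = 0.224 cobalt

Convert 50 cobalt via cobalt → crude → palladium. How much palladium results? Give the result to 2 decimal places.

207.00

50 cobalt × 1.465 = 73.25 crude
73.25 crude × 2.826 = 207.0045 palladium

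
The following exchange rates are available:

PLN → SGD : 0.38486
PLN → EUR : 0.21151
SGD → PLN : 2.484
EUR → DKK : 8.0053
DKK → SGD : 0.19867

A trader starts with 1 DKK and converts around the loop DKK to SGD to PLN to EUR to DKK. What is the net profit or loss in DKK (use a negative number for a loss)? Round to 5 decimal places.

-0.16441

1 DKK × 0.19867 = 0.19867 SGD
0.19867 SGD × 2.484 = 0.49349628 PLN
0.49349628 PLN × 0.21151 = 0.1043793981828 EUR
0.1043793981828 EUR × 8.0053 = 0.83558839627276884 DKK
Net change: 0.83558839627276884 − 1 = -0.16441160372723116 DKK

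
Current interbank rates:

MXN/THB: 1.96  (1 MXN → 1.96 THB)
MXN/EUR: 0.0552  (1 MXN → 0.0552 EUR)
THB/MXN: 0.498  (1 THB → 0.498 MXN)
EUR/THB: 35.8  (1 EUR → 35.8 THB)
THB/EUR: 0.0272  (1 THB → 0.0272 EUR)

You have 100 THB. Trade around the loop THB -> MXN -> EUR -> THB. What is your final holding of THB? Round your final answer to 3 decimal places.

98.413

100 THB × 0.498 = 49.8 MXN
49.8 MXN × 0.0552 = 2.74896 EUR
2.74896 EUR × 35.8 = 98.412768 THB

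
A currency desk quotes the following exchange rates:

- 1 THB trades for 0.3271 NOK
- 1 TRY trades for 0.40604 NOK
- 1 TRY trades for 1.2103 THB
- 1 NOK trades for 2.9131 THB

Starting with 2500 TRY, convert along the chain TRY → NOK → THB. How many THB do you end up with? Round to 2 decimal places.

2500 TRY × 0.40604 = 1015.1 NOK
1015.1 NOK × 2.9131 = 2957.08781 THB

2957.09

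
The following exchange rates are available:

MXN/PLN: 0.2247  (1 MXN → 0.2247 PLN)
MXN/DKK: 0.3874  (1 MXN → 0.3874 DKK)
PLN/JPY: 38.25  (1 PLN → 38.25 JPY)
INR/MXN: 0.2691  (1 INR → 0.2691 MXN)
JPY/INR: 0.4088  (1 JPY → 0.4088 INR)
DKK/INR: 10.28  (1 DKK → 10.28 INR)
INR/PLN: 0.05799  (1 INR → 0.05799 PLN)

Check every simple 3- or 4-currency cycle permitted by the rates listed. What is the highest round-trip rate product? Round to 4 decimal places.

MXN→DKK→INR→MXN: 0.3874 × 10.28 × 0.2691 = 1.07168
MXN→PLN→JPY→INR→MXN: 0.2247 × 38.25 × 0.4088 × 0.2691 = 0.94549
JPY→INR→PLN→JPY: 0.4088 × 0.05799 × 38.25 = 0.90677
Maximum is MXN→DKK→INR→MXN at 1.0717; arbitrage exists.

1.0717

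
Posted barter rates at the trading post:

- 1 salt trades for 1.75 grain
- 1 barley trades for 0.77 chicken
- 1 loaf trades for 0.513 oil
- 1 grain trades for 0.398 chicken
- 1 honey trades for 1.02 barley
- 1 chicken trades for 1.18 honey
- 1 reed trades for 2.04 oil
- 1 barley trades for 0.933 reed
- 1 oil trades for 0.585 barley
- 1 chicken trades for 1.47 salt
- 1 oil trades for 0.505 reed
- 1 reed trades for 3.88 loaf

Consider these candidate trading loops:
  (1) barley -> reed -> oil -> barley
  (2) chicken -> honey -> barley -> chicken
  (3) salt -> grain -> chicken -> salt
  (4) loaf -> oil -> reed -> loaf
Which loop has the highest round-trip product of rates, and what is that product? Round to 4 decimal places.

1.1134

(1) 0.933 × 2.04 × 0.585 = 1.11344
(2) 1.18 × 1.02 × 0.77 = 0.92677
(3) 1.75 × 0.398 × 1.47 = 1.02386
(4) 0.513 × 0.505 × 3.88 = 1.00517
Highest is cycle (1) at 1.1134 (>1, arbitrage).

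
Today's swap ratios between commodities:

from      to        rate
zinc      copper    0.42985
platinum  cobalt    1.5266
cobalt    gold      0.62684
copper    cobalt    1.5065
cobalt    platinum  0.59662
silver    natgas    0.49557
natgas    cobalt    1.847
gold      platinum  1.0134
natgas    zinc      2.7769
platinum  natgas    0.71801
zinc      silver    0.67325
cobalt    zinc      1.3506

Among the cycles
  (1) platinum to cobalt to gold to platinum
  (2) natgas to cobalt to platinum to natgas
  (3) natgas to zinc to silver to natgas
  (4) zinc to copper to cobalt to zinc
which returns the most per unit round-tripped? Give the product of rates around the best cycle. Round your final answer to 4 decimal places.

0.9698

(1) 1.5266 × 0.62684 × 1.0134 = 0.96976
(2) 1.847 × 0.59662 × 0.71801 = 0.79122
(3) 2.7769 × 0.67325 × 0.49557 = 0.92649
(4) 0.42985 × 1.5065 × 1.3506 = 0.87461
Highest is cycle (1) at 0.9698 (≤1, no arbitrage).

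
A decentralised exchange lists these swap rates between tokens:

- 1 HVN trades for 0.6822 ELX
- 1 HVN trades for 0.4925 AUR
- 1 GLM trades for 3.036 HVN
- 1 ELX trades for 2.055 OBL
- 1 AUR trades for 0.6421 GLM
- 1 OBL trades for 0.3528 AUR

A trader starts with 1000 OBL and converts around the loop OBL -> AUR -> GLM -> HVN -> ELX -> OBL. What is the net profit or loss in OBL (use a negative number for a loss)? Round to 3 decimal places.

-35.823

1000 OBL × 0.3528 = 352.8 AUR
352.8 AUR × 0.6421 = 226.53288 GLM
226.53288 GLM × 3.036 = 687.75382368 HVN
687.75382368 HVN × 0.6822 = 469.185658514496 ELX
469.185658514496 ELX × 2.055 = 964.17652824728928 OBL
Net change: 964.17652824728928 − 1000 = -35.82347175271072 OBL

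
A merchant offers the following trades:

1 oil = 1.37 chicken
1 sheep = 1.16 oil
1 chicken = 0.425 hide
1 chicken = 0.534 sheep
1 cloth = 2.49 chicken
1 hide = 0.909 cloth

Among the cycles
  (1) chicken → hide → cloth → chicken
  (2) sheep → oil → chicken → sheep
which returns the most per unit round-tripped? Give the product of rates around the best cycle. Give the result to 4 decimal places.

(1) 0.425 × 0.909 × 2.49 = 0.96195
(2) 1.16 × 1.37 × 0.534 = 0.84863
Highest is cycle (1) at 0.9619 (≤1, no arbitrage).

0.9619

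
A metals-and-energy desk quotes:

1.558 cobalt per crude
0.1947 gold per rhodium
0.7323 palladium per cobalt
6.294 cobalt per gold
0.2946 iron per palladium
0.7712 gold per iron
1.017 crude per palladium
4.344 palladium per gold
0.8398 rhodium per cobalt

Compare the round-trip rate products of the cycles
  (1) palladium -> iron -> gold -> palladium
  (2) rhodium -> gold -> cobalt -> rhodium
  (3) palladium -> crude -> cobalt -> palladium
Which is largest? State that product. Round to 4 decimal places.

1.1603

(1) 0.2946 × 0.7712 × 4.344 = 0.98694
(2) 0.1947 × 6.294 × 0.8398 = 1.02913
(3) 1.017 × 1.558 × 0.7323 = 1.16032
Highest is cycle (3) at 1.1603 (>1, arbitrage).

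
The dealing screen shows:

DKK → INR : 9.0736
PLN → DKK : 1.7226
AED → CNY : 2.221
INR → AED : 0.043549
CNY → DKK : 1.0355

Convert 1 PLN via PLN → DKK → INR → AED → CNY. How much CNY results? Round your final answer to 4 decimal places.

1 PLN × 1.7226 = 1.7226 DKK
1.7226 DKK × 9.0736 = 15.63018336 INR
15.63018336 INR × 0.043549 = 0.68067885514464 AED
0.68067885514464 AED × 2.221 = 1.51178773727624544 CNY

1.5118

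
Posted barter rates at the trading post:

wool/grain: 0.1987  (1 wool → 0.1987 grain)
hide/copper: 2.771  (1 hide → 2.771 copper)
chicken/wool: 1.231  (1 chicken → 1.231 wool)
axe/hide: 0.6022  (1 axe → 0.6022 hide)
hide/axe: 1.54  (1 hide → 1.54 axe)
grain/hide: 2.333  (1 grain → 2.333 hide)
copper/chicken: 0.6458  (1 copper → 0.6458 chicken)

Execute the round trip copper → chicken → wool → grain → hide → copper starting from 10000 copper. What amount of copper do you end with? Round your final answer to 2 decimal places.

10211.87

10000 copper × 0.6458 = 6458 chicken
6458 chicken × 1.231 = 7949.798 wool
7949.798 wool × 0.1987 = 1579.6248626 grain
1579.6248626 grain × 2.333 = 3685.2648044458 hide
3685.2648044458 hide × 2.771 = 10211.8687731193118 copper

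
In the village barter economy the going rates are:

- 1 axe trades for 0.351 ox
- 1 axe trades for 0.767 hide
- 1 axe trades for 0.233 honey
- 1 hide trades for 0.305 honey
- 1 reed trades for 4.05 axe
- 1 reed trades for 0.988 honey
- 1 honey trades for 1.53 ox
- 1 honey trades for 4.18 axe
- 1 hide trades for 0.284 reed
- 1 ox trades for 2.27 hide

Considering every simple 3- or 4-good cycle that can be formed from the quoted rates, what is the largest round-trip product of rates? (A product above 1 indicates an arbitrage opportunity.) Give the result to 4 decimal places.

ox→hide→honey→ox: 2.27 × 0.305 × 1.53 = 1.05930
ox→hide→honey→axe→ox: 2.27 × 0.305 × 4.18 × 0.351 = 1.01580
axe→hide→honey→axe: 0.767 × 0.305 × 4.18 = 0.97785
ox→hide→reed→honey→ox: 2.27 × 0.284 × 0.988 × 1.53 = 0.97452
ox→hide→reed→axe→ox: 2.27 × 0.284 × 4.05 × 0.351 = 0.91644
axe→hide→reed→honey→axe: 0.767 × 0.284 × 0.988 × 4.18 = 0.89959
axe→hide→reed→axe: 0.767 × 0.284 × 4.05 = 0.88220
Maximum is ox→hide→honey→ox at 1.0593; arbitrage exists.

1.0593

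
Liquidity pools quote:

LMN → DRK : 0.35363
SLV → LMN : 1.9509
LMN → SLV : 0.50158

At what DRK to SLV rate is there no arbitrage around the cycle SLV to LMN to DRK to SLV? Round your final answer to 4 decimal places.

1.4495

Known legs of the cycle: 1.9509 × 0.35363 = 0.689896767
For no arbitrage the full-cycle product must be 1, so the missing rate is 1 / 0.689896767 ≈ 1.449492.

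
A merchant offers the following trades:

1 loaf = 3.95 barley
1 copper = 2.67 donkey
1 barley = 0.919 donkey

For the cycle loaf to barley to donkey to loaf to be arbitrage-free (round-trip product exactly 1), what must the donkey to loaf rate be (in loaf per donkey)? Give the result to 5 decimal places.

0.27548

Known legs of the cycle: 3.95 × 0.919 = 3.63005
For no arbitrage the full-cycle product must be 1, so the missing rate is 1 / 3.63005 ≈ 0.2754783.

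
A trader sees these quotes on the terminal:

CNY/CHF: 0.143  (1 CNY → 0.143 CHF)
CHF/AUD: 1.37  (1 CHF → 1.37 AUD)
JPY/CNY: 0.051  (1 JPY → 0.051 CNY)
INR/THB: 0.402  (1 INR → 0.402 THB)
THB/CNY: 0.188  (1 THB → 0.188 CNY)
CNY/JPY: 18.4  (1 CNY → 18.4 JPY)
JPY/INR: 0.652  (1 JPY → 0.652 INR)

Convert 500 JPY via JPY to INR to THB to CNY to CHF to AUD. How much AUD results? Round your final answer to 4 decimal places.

500 JPY × 0.652 = 326 INR
326 INR × 0.402 = 131.052 THB
131.052 THB × 0.188 = 24.637776 CNY
24.637776 CNY × 0.143 = 3.523201968 CHF
3.523201968 CHF × 1.37 = 4.82678669616 AUD

4.8268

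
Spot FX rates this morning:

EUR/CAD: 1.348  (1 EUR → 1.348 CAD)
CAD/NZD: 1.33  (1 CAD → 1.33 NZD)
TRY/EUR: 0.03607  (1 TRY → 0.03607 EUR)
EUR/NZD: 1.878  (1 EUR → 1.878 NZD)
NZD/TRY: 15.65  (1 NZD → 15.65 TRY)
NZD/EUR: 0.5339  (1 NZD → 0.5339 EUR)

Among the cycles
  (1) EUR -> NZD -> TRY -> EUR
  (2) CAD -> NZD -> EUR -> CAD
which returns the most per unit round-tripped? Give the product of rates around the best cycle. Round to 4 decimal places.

(1) 1.878 × 15.65 × 0.03607 = 1.06012
(2) 1.33 × 0.5339 × 1.348 = 0.95720
Highest is cycle (1) at 1.0601 (>1, arbitrage).

1.0601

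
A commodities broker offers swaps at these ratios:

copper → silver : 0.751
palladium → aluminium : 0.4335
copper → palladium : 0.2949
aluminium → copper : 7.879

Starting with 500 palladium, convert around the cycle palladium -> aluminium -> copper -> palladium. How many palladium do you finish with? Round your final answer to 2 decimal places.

500 palladium × 0.4335 = 216.75 aluminium
216.75 aluminium × 7.879 = 1707.77325 copper
1707.77325 copper × 0.2949 = 503.622331425 palladium

503.62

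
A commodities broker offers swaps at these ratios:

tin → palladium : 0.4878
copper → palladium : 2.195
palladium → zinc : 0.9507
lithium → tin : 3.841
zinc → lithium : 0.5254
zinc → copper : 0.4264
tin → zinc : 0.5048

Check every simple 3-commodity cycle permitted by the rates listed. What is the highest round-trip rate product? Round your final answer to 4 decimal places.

1.0187

lithium→tin→zinc→lithium: 3.841 × 0.5048 × 0.5254 = 1.01872
palladium→zinc→copper→palladium: 0.9507 × 0.4264 × 2.195 = 0.88981
Maximum is lithium→tin→zinc→lithium at 1.0187; arbitrage exists.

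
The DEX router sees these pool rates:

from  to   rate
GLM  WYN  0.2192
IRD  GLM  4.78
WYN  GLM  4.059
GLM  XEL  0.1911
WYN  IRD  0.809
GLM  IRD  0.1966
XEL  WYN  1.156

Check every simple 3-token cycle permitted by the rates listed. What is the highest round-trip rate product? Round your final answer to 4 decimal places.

0.8967

WYN→GLM→XEL→WYN: 4.059 × 0.1911 × 1.156 = 0.89668
IRD→GLM→WYN→IRD: 4.78 × 0.2192 × 0.809 = 0.84765
Maximum is WYN→GLM→XEL→WYN at 0.8967; no arbitrage — every cycle loses value.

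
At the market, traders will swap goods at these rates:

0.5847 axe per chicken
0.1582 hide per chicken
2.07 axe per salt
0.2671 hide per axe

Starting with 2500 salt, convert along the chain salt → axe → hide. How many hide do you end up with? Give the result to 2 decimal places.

1382.24

2500 salt × 2.07 = 5175 axe
5175 axe × 0.2671 = 1382.2425 hide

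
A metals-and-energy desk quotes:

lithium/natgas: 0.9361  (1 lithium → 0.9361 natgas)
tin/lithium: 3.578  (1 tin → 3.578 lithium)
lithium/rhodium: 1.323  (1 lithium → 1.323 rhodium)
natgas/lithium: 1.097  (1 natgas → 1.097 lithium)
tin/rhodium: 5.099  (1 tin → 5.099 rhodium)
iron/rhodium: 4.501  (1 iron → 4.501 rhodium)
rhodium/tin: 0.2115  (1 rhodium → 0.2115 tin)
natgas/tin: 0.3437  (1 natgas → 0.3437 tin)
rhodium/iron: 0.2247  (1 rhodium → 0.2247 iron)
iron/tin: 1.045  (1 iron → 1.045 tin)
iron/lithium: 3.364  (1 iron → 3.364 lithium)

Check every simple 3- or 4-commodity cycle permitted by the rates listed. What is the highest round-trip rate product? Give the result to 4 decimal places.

1.1973

iron→tin→rhodium→iron: 1.045 × 5.099 × 0.2247 = 1.19730
natgas→tin→lithium→natgas: 0.3437 × 3.578 × 0.9361 = 1.15118
iron→tin→lithium→rhodium→iron: 1.045 × 3.578 × 1.323 × 0.2247 = 1.11153
rhodium→tin→lithium→rhodium: 0.2115 × 3.578 × 1.323 = 1.00118
iron→lithium→rhodium→iron: 3.364 × 1.323 × 0.2247 = 1.00004
Maximum is iron→tin→rhodium→iron at 1.1973; arbitrage exists.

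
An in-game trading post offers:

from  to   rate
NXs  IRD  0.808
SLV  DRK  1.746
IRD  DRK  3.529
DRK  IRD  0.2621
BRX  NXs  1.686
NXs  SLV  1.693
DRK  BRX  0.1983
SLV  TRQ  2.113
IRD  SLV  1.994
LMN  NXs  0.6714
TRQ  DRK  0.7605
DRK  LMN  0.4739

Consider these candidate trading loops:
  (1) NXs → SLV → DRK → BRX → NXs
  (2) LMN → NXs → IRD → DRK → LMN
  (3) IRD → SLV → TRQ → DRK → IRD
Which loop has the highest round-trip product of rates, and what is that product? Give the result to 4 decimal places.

(1) 1.693 × 1.746 × 0.1983 × 1.686 = 0.98828
(2) 0.6714 × 0.808 × 3.529 × 0.4739 = 0.90726
(3) 1.994 × 2.113 × 0.7605 × 0.2621 = 0.83983
Highest is cycle (1) at 0.9883 (≤1, no arbitrage).

0.9883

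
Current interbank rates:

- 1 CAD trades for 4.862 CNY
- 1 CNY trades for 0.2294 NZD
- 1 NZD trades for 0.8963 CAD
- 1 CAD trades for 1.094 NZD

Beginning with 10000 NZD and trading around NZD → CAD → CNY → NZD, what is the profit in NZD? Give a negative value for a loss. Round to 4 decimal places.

-3.1825

10000 NZD × 0.8963 = 8963 CAD
8963 CAD × 4.862 = 43578.106 CNY
43578.106 CNY × 0.2294 = 9996.8175164 NZD
Net change: 9996.8175164 − 10000 = -3.1824836 NZD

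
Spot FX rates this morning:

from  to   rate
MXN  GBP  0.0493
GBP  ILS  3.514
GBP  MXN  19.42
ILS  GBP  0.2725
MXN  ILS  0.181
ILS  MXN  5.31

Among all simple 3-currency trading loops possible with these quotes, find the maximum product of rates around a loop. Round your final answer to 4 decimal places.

ILS→GBP→MXN→ILS: 0.2725 × 19.42 × 0.181 = 0.95784
ILS→MXN→GBP→ILS: 5.31 × 0.0493 × 3.514 = 0.91991
Maximum is ILS→GBP→MXN→ILS at 0.9578; no arbitrage — every cycle loses value.

0.9578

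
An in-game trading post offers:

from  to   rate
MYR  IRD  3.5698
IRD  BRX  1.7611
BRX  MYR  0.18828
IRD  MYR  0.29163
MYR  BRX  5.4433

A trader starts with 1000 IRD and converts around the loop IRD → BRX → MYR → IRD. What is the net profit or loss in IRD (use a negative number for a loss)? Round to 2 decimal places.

1000 IRD × 1.7611 = 1761.1 BRX
1761.1 BRX × 0.18828 = 331.579908 MYR
331.579908 MYR × 3.5698 = 1183.6739555784 IRD
Net change: 1183.6739555784 − 1000 = 183.6739555784 IRD

183.67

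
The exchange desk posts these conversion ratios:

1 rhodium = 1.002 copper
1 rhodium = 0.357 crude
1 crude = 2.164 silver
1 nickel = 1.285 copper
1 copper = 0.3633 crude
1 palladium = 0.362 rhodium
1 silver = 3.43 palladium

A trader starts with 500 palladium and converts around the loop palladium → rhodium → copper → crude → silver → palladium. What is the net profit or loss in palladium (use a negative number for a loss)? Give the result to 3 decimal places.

-10.939

500 palladium × 0.362 = 181 rhodium
181 rhodium × 1.002 = 181.362 copper
181.362 copper × 0.3633 = 65.8888146 crude
65.8888146 crude × 2.164 = 142.5833947944 silver
142.5833947944 silver × 3.43 = 489.061044144792 palladium
Net change: 489.061044144792 − 500 = -10.938955855208 palladium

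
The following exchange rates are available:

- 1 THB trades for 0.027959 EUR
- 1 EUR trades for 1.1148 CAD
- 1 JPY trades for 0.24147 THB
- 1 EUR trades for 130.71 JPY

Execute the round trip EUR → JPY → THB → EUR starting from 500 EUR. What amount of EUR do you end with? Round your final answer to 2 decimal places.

500 EUR × 130.71 = 65355 JPY
65355 JPY × 0.24147 = 15781.27185 THB
15781.27185 THB × 0.027959 = 441.22857965415 EUR

441.23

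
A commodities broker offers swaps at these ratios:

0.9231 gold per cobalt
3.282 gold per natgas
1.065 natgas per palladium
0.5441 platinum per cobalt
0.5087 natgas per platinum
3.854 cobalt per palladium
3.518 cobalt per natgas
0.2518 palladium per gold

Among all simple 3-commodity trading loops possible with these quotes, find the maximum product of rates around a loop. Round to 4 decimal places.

0.9737

cobalt→platinum→natgas→cobalt: 0.5441 × 0.5087 × 3.518 = 0.97372
cobalt→gold→palladium→cobalt: 0.9231 × 0.2518 × 3.854 = 0.89581
gold→palladium→natgas→gold: 0.2518 × 1.065 × 3.282 = 0.88012
Maximum is cobalt→platinum→natgas→cobalt at 0.9737; no arbitrage — every cycle loses value.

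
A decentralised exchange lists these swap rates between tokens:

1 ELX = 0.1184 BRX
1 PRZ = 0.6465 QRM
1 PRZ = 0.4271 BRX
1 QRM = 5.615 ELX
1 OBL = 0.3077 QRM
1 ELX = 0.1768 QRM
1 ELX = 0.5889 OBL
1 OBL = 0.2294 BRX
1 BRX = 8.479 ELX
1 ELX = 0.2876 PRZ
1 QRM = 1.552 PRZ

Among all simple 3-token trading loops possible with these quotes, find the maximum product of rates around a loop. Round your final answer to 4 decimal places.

1.1455

ELX→OBL→BRX→ELX: 0.5889 × 0.2294 × 8.479 = 1.14546
ELX→PRZ→QRM→ELX: 0.2876 × 0.6465 × 5.615 = 1.04402
ELX→PRZ→BRX→ELX: 0.2876 × 0.4271 × 8.479 = 1.04151
ELX→OBL→QRM→ELX: 0.5889 × 0.3077 × 5.615 = 1.01746
Maximum is ELX→OBL→BRX→ELX at 1.1455; arbitrage exists.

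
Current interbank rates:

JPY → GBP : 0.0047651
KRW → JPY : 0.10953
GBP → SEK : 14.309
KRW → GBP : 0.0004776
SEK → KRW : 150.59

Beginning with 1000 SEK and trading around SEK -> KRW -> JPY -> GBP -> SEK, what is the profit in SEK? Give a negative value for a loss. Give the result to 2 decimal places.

1000 SEK × 150.59 = 150590 KRW
150590 KRW × 0.10953 = 16494.1227 JPY
16494.1227 JPY × 0.0047651 = 78.59614407777 GBP
78.59614407777 GBP × 14.309 = 1124.63222560881093 SEK
Net change: 1124.63222560881093 − 1000 = 124.63222560881093 SEK

124.63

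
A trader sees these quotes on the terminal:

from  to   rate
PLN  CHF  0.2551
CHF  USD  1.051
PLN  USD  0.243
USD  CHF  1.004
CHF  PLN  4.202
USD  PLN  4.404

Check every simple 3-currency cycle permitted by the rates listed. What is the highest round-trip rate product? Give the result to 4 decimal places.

1.1808

PLN→CHF→USD→PLN: 0.2551 × 1.051 × 4.404 = 1.18076
PLN→USD→CHF→PLN: 0.243 × 1.004 × 4.202 = 1.02517
Maximum is PLN→CHF→USD→PLN at 1.1808; arbitrage exists.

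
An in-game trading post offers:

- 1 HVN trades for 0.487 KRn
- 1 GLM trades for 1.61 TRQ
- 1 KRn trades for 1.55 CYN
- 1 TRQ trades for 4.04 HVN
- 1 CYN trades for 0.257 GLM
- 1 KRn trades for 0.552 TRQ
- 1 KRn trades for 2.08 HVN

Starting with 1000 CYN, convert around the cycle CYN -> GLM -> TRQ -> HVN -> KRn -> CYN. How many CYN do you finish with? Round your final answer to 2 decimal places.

1261.83

1000 CYN × 0.257 = 257 GLM
257 GLM × 1.61 = 413.77 TRQ
413.77 TRQ × 4.04 = 1671.6308 HVN
1671.6308 HVN × 0.487 = 814.0841996 KRn
814.0841996 KRn × 1.55 = 1261.83050938 CYN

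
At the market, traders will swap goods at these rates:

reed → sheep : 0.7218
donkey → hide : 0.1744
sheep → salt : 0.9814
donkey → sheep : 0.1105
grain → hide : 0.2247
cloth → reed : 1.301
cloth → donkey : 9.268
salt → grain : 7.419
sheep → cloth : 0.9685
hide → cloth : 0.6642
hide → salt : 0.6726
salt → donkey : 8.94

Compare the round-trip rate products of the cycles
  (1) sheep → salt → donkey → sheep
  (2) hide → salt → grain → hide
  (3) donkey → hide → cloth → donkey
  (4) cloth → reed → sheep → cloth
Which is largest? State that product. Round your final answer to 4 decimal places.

(1) 0.9814 × 8.94 × 0.1105 = 0.96950
(2) 0.6726 × 7.419 × 0.2247 = 1.12126
(3) 0.1744 × 0.6642 × 9.268 = 1.07357
(4) 1.301 × 0.7218 × 0.9685 = 0.90948
Highest is cycle (2) at 1.1213 (>1, arbitrage).

1.1213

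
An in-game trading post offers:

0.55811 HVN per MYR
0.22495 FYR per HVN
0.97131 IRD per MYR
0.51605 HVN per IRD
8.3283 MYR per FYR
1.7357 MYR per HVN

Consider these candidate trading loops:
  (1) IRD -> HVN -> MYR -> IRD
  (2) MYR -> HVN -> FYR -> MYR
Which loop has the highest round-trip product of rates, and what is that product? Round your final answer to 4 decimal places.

1.0456

(1) 0.51605 × 1.7357 × 0.97131 = 0.87001
(2) 0.55811 × 0.22495 × 8.3283 = 1.04559
Highest is cycle (2) at 1.0456 (>1, arbitrage).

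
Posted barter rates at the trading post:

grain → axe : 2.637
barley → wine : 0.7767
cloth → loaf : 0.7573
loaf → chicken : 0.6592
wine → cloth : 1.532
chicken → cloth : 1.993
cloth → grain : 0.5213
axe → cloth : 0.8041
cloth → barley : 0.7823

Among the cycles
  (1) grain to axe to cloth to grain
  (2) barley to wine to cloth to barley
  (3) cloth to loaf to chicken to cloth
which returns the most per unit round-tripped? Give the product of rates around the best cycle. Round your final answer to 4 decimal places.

(1) 2.637 × 0.8041 × 0.5213 = 1.10537
(2) 0.7767 × 1.532 × 0.7823 = 0.93086
(3) 0.7573 × 0.6592 × 1.993 = 0.99493
Highest is cycle (1) at 1.1054 (>1, arbitrage).

1.1054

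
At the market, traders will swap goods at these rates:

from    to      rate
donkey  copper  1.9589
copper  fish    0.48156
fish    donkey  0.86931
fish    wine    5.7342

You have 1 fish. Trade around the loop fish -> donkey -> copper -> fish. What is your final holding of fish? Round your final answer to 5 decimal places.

0.82004

1 fish × 0.86931 = 0.86931 donkey
0.86931 donkey × 1.9589 = 1.702891359 copper
1.702891359 copper × 0.48156 = 0.82004436284004 fish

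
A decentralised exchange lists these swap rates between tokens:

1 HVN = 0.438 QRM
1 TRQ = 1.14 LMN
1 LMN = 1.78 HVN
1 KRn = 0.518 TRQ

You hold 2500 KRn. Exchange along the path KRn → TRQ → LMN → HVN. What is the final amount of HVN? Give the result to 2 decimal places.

2627.81

2500 KRn × 0.518 = 1295 TRQ
1295 TRQ × 1.14 = 1476.3 LMN
1476.3 LMN × 1.78 = 2627.814 HVN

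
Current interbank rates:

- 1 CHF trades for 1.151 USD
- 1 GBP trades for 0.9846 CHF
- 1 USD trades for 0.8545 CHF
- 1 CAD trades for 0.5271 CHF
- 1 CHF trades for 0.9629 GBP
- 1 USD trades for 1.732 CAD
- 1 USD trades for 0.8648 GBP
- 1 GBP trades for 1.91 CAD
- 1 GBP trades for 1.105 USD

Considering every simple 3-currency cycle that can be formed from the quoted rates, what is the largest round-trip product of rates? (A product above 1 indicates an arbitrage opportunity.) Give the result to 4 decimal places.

CAD→CHF→USD→CAD: 0.5271 × 1.151 × 1.732 = 1.05079
GBP→CHF→USD→GBP: 0.9846 × 1.151 × 0.8648 = 0.98006
GBP→CAD→CHF→GBP: 1.91 × 0.5271 × 0.9629 = 0.96941
GBP→USD→CHF→GBP: 1.105 × 0.8545 × 0.9629 = 0.90919
Maximum is CAD→CHF→USD→CAD at 1.0508; arbitrage exists.

1.0508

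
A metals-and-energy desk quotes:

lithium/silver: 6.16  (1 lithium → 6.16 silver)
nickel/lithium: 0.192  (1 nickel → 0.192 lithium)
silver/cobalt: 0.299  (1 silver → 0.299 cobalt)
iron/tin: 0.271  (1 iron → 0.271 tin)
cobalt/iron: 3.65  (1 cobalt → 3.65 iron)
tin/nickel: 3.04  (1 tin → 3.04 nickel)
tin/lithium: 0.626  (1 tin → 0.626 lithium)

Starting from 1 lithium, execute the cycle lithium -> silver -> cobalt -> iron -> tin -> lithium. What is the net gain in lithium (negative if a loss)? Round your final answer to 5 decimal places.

0.14048

1 lithium × 6.16 = 6.16 silver
6.16 silver × 0.299 = 1.84184 cobalt
1.84184 cobalt × 3.65 = 6.722716 iron
6.722716 iron × 0.271 = 1.821856036 tin
1.821856036 tin × 0.626 = 1.140481878536 lithium
Net change: 1.140481878536 − 1 = 0.140481878536 lithium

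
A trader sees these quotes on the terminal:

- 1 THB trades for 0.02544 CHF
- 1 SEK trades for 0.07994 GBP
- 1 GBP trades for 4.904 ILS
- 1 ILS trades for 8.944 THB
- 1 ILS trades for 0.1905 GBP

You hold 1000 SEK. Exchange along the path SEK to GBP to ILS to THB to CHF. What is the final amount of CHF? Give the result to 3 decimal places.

89.200

1000 SEK × 0.07994 = 79.94 GBP
79.94 GBP × 4.904 = 392.02576 ILS
392.02576 ILS × 8.944 = 3506.27839744 THB
3506.27839744 THB × 0.02544 = 89.1997224308736 CHF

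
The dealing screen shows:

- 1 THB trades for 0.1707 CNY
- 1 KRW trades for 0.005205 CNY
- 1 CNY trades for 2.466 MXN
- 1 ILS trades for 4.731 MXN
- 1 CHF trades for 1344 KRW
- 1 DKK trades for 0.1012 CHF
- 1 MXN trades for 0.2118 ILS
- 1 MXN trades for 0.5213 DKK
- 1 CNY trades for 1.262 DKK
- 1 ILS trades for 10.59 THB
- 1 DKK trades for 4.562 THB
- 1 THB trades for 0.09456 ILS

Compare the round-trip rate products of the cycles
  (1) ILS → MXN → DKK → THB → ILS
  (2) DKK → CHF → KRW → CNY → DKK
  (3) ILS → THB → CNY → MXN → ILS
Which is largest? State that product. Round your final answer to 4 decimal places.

(1) 4.731 × 0.5213 × 4.562 × 0.09456 = 1.06391
(2) 0.1012 × 1344 × 0.005205 × 1.262 = 0.89343
(3) 10.59 × 0.1707 × 2.466 × 0.2118 = 0.94417
Highest is cycle (1) at 1.0639 (>1, arbitrage).

1.0639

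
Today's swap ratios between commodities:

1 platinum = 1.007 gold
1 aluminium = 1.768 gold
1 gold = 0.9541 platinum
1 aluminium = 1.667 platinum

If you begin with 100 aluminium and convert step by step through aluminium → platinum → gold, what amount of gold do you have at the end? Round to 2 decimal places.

167.87

100 aluminium × 1.667 = 166.7 platinum
166.7 platinum × 1.007 = 167.8669 gold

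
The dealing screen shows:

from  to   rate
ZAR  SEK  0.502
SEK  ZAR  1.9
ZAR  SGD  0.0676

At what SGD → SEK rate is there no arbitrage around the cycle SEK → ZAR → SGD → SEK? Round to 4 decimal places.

7.7857

Known legs of the cycle: 1.9 × 0.0676 = 0.12844
For no arbitrage the full-cycle product must be 1, so the missing rate is 1 / 0.12844 ≈ 7.785737.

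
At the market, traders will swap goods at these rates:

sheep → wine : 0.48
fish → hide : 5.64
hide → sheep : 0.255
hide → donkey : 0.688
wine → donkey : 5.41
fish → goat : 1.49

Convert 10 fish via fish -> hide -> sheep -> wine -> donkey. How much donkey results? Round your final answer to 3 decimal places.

10 fish × 5.64 = 56.4 hide
56.4 hide × 0.255 = 14.382 sheep
14.382 sheep × 0.48 = 6.90336 wine
6.90336 wine × 5.41 = 37.3471776 donkey

37.347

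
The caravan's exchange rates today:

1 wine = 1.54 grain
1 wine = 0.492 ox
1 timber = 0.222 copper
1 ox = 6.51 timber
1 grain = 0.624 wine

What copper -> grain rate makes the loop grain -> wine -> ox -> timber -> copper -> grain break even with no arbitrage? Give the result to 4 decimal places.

Known legs of the cycle: 0.624 × 0.492 × 6.51 × 0.222 = 0.44369410176
For no arbitrage the full-cycle product must be 1, so the missing rate is 1 / 0.44369410176 ≈ 2.253805.

2.2538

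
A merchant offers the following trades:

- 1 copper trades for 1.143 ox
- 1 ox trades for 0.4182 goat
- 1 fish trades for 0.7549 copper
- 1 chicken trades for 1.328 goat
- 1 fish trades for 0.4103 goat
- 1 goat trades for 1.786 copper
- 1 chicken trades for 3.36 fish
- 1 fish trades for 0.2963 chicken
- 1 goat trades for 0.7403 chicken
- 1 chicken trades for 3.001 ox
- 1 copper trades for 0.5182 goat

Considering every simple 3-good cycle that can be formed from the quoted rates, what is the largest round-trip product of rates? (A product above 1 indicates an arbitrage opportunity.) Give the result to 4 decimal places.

1.0206

fish→goat→chicken→fish: 0.4103 × 0.7403 × 3.36 = 1.02058
ox→goat→chicken→ox: 0.4182 × 0.7403 × 3.001 = 0.92909
copper→ox→goat→copper: 1.143 × 0.4182 × 1.786 = 0.85371
Maximum is fish→goat→chicken→fish at 1.0206; arbitrage exists.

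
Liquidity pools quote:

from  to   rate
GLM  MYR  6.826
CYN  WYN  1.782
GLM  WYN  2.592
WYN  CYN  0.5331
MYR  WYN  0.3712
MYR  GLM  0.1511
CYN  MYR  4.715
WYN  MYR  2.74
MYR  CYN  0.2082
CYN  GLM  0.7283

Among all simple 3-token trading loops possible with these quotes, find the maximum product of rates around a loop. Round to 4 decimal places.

MYR→GLM→WYN→MYR: 0.1511 × 2.592 × 2.74 = 1.07312
MYR→CYN→GLM→MYR: 0.2082 × 0.7283 × 6.826 = 1.03504
MYR→CYN→WYN→MYR: 0.2082 × 1.782 × 2.74 = 1.01657
GLM→WYN→CYN→GLM: 2.592 × 0.5331 × 0.7283 = 1.00636
MYR→WYN→CYN→MYR: 0.3712 × 0.5331 × 4.715 = 0.93304
Maximum is MYR→GLM→WYN→MYR at 1.0731; arbitrage exists.

1.0731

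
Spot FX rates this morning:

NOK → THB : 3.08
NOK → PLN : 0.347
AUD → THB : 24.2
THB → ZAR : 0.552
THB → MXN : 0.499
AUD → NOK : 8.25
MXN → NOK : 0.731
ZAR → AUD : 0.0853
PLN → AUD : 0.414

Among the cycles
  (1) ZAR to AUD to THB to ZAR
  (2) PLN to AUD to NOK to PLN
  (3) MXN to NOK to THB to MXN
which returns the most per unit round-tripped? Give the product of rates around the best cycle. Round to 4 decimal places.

(1) 0.0853 × 24.2 × 0.552 = 1.13947
(2) 0.414 × 8.25 × 0.347 = 1.18518
(3) 0.731 × 3.08 × 0.499 = 1.12349
Highest is cycle (2) at 1.1852 (>1, arbitrage).

1.1852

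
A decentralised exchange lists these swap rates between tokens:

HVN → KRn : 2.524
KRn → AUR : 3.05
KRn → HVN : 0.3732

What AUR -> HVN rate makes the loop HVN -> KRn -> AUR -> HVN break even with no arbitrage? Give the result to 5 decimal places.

0.12990

Known legs of the cycle: 2.524 × 3.05 = 7.6982
For no arbitrage the full-cycle product must be 1, so the missing rate is 1 / 7.6982 ≈ 0.1299005.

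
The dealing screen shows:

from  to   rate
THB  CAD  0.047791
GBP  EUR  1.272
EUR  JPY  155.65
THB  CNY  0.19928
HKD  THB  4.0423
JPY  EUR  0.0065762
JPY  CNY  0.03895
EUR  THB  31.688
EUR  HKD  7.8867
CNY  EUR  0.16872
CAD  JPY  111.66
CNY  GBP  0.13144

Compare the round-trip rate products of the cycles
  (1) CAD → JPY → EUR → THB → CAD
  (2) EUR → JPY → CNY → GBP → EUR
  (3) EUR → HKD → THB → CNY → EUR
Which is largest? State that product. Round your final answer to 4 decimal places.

(1) 111.66 × 0.0065762 × 31.688 × 0.047791 = 1.11202
(2) 155.65 × 0.03895 × 0.13144 × 1.272 = 1.01361
(3) 7.8867 × 4.0423 × 0.19928 × 0.16872 = 1.07190
Highest is cycle (1) at 1.1120 (>1, arbitrage).

1.1120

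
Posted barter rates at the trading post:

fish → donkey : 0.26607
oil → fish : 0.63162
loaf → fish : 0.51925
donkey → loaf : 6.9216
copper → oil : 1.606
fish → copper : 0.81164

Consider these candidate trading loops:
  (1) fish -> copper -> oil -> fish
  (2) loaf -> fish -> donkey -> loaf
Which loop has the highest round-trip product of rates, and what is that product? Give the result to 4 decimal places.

0.9563

(1) 0.81164 × 1.606 × 0.63162 = 0.82331
(2) 0.51925 × 0.26607 × 6.9216 = 0.95627
Highest is cycle (2) at 0.9563 (≤1, no arbitrage).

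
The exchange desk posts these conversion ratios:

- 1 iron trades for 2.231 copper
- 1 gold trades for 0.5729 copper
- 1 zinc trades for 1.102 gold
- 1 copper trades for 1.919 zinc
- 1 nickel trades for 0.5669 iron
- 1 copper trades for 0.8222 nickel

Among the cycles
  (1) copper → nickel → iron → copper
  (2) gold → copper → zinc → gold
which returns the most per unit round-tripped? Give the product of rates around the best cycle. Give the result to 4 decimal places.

1.2115

(1) 0.8222 × 0.5669 × 2.231 = 1.03988
(2) 0.5729 × 1.919 × 1.102 = 1.21153
Highest is cycle (2) at 1.2115 (>1, arbitrage).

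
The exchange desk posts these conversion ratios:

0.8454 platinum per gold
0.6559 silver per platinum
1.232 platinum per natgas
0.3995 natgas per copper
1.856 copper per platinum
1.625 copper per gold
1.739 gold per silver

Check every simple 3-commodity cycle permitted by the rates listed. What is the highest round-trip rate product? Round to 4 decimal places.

gold→platinum→silver→gold: 0.8454 × 0.6559 × 1.739 = 0.96427
platinum→copper→natgas→platinum: 1.856 × 0.3995 × 1.232 = 0.91349
Maximum is gold→platinum→silver→gold at 0.9643; no arbitrage — every cycle loses value.

0.9643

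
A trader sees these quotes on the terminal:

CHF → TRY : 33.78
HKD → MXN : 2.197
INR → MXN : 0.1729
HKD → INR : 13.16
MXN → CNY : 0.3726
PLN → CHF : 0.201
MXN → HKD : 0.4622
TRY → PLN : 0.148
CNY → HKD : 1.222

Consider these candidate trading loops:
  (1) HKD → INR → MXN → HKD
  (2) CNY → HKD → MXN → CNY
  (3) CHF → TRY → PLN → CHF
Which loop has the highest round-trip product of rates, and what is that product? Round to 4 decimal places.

(1) 13.16 × 0.1729 × 0.4622 = 1.05167
(2) 1.222 × 2.197 × 0.3726 = 1.00033
(3) 33.78 × 0.148 × 0.201 = 1.00489
Highest is cycle (1) at 1.0517 (>1, arbitrage).

1.0517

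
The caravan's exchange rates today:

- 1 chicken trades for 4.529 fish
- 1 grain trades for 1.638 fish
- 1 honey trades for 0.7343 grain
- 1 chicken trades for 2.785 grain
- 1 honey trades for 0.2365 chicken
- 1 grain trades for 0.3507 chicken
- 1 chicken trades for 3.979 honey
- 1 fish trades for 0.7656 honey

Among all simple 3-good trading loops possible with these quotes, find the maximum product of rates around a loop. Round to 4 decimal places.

1.0247

grain→chicken→honey→grain: 0.3507 × 3.979 × 0.7343 = 1.02467
fish→honey→grain→fish: 0.7656 × 0.7343 × 1.638 = 0.92085
fish→honey→chicken→fish: 0.7656 × 0.2365 × 4.529 = 0.82004
Maximum is grain→chicken→honey→grain at 1.0247; arbitrage exists.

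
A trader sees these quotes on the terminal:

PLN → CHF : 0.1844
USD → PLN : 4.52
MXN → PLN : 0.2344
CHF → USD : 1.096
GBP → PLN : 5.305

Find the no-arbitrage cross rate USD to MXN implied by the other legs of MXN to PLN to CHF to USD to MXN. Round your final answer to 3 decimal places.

Known legs of the cycle: 0.2344 × 0.1844 × 1.096 = 0.04737280256
For no arbitrage the full-cycle product must be 1, so the missing rate is 1 / 0.04737280256 ≈ 21.10916.

21.109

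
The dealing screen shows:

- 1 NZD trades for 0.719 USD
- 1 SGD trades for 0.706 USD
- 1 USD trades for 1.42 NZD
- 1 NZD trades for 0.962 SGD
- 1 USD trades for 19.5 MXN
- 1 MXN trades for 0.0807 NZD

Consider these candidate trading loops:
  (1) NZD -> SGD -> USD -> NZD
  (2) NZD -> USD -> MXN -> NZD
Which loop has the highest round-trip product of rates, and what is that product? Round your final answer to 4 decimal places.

(1) 0.962 × 0.706 × 1.42 = 0.96442
(2) 0.719 × 19.5 × 0.0807 = 1.13145
Highest is cycle (2) at 1.1315 (>1, arbitrage).

1.1315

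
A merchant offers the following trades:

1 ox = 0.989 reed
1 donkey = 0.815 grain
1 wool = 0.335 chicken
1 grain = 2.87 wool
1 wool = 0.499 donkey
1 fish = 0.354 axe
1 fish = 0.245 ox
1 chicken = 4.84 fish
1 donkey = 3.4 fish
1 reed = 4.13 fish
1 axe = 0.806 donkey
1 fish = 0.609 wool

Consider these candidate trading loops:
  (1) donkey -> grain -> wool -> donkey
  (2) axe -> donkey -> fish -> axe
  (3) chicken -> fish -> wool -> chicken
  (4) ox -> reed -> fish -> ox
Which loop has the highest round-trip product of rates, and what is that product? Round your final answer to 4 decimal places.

1.1672

(1) 0.815 × 2.87 × 0.499 = 1.16719
(2) 0.806 × 3.4 × 0.354 = 0.97010
(3) 4.84 × 0.609 × 0.335 = 0.98743
(4) 0.989 × 4.13 × 0.245 = 1.00072
Highest is cycle (1) at 1.1672 (>1, arbitrage).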